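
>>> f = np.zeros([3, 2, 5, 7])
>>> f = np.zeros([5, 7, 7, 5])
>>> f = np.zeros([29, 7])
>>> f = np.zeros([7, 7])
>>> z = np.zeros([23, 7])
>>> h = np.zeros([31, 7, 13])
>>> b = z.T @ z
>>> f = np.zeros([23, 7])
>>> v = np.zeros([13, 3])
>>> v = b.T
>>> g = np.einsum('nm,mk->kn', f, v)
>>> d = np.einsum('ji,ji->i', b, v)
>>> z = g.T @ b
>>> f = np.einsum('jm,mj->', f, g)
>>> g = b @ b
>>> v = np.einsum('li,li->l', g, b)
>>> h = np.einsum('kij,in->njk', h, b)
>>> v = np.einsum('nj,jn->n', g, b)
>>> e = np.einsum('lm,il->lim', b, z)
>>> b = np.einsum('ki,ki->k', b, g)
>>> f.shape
()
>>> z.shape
(23, 7)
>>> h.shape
(7, 13, 31)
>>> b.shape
(7,)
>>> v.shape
(7,)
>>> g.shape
(7, 7)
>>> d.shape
(7,)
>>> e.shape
(7, 23, 7)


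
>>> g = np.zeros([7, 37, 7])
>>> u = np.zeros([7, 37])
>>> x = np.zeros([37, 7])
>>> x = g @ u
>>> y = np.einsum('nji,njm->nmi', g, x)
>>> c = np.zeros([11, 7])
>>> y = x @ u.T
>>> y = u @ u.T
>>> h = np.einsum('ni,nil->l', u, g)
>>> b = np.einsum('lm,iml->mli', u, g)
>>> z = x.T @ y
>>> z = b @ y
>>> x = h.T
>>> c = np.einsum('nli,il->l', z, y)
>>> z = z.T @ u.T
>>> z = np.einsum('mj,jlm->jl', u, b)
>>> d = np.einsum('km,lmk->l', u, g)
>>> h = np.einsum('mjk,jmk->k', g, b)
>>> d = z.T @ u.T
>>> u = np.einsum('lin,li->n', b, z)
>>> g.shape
(7, 37, 7)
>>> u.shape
(7,)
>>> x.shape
(7,)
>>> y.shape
(7, 7)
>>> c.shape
(7,)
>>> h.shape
(7,)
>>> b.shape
(37, 7, 7)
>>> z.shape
(37, 7)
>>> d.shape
(7, 7)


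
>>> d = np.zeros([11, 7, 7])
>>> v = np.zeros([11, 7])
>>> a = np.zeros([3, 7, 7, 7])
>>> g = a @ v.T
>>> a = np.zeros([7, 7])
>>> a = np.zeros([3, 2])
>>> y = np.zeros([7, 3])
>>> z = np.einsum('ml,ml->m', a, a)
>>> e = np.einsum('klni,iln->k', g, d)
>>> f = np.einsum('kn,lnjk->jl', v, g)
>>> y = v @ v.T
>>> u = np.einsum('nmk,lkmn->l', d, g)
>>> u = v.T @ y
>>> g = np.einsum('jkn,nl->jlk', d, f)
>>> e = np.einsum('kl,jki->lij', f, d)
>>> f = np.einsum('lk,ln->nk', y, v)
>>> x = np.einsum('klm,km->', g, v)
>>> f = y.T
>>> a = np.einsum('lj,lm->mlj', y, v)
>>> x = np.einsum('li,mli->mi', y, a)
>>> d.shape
(11, 7, 7)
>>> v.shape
(11, 7)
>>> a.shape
(7, 11, 11)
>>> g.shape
(11, 3, 7)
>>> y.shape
(11, 11)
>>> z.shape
(3,)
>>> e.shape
(3, 7, 11)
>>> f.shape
(11, 11)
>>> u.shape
(7, 11)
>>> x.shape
(7, 11)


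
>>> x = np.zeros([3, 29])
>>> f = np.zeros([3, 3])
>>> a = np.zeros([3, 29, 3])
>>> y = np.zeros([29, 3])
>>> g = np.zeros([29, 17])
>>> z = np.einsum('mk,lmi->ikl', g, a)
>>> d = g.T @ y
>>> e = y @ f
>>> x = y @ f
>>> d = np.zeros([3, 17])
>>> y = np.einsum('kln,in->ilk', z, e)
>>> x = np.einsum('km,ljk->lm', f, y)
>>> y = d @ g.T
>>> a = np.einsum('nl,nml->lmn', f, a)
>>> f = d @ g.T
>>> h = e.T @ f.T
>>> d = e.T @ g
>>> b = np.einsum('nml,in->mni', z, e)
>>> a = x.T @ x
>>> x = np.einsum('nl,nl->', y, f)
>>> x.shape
()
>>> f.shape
(3, 29)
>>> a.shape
(3, 3)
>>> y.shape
(3, 29)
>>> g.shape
(29, 17)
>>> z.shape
(3, 17, 3)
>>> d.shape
(3, 17)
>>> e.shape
(29, 3)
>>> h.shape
(3, 3)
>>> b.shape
(17, 3, 29)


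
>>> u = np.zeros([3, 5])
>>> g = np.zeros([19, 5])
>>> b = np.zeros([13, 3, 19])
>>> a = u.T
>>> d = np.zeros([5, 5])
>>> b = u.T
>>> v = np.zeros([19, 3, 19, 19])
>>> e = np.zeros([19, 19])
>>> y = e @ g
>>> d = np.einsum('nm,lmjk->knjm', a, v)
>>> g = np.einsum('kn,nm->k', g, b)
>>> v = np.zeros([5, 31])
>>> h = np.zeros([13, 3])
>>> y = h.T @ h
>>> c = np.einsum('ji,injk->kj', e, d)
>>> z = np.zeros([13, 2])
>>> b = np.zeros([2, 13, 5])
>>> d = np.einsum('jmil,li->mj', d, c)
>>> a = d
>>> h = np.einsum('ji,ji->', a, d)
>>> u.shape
(3, 5)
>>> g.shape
(19,)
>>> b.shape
(2, 13, 5)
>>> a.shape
(5, 19)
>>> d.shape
(5, 19)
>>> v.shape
(5, 31)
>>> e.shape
(19, 19)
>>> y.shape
(3, 3)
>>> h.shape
()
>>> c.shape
(3, 19)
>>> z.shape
(13, 2)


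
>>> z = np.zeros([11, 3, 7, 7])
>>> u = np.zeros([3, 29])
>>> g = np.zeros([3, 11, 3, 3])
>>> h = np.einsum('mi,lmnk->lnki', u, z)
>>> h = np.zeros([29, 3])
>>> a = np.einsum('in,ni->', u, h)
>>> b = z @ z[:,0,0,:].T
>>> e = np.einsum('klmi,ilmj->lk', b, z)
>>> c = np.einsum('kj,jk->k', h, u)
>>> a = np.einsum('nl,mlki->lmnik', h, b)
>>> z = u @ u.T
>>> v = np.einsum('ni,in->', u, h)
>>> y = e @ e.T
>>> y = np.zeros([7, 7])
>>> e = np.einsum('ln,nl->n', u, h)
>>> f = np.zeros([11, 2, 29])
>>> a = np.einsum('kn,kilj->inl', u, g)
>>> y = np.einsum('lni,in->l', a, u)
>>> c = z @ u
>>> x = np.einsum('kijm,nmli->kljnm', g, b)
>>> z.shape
(3, 3)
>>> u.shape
(3, 29)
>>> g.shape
(3, 11, 3, 3)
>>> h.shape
(29, 3)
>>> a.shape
(11, 29, 3)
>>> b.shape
(11, 3, 7, 11)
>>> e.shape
(29,)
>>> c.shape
(3, 29)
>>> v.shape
()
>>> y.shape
(11,)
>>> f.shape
(11, 2, 29)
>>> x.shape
(3, 7, 3, 11, 3)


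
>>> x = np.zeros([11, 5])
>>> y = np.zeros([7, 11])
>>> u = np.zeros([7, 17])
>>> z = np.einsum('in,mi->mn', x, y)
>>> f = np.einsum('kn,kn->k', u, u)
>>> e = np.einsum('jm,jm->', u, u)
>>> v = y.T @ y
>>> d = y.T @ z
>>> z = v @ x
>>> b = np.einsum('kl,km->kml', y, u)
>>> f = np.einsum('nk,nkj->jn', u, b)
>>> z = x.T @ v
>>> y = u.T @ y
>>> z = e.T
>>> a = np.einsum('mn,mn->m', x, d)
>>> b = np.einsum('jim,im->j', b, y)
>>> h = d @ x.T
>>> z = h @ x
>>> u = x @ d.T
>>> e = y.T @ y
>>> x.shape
(11, 5)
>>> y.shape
(17, 11)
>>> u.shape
(11, 11)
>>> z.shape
(11, 5)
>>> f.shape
(11, 7)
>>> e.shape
(11, 11)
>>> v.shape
(11, 11)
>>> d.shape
(11, 5)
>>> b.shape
(7,)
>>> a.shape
(11,)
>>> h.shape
(11, 11)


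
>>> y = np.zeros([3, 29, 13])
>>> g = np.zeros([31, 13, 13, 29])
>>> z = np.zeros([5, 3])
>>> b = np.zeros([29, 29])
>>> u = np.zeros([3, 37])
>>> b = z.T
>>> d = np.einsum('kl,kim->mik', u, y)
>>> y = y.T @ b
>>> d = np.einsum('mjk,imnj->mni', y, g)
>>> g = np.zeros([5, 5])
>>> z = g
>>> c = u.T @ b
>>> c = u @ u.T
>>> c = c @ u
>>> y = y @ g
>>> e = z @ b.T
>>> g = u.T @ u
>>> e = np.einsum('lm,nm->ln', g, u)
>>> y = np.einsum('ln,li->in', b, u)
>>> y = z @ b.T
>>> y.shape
(5, 3)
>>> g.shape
(37, 37)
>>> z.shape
(5, 5)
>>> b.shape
(3, 5)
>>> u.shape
(3, 37)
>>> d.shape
(13, 13, 31)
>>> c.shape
(3, 37)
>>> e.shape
(37, 3)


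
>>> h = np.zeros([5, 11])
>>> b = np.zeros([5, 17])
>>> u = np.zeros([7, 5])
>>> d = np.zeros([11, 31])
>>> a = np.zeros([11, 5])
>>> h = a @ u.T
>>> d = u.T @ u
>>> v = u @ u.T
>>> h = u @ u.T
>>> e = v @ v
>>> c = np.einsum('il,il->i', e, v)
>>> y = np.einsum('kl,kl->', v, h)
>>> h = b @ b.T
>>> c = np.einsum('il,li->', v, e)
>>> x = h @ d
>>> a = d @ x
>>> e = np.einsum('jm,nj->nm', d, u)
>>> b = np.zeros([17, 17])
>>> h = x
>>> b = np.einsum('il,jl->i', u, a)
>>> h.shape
(5, 5)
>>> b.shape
(7,)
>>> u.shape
(7, 5)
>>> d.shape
(5, 5)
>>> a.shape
(5, 5)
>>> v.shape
(7, 7)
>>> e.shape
(7, 5)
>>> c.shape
()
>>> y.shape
()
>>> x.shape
(5, 5)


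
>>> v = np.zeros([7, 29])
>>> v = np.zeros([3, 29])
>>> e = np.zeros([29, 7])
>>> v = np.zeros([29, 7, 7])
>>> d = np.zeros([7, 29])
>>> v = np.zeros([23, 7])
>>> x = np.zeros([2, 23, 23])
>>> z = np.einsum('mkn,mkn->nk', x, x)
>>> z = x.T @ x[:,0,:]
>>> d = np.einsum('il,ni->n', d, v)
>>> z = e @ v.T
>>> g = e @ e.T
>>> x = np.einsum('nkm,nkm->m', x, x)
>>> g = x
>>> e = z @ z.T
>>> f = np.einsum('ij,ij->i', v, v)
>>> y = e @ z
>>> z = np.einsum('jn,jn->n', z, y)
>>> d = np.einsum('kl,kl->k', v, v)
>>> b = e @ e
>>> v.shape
(23, 7)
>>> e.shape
(29, 29)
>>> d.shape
(23,)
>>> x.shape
(23,)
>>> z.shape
(23,)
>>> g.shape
(23,)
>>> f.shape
(23,)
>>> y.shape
(29, 23)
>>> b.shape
(29, 29)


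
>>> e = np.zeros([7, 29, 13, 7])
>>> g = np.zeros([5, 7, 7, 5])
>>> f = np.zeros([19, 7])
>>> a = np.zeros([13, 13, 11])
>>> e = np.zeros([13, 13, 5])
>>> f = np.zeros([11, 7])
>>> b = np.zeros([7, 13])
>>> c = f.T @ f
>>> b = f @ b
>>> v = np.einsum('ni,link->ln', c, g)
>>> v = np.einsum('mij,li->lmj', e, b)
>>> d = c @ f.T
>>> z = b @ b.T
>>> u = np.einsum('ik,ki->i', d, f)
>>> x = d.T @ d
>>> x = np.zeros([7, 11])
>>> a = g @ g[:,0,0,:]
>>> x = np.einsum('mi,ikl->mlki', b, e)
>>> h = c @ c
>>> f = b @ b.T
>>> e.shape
(13, 13, 5)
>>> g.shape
(5, 7, 7, 5)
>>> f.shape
(11, 11)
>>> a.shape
(5, 7, 7, 5)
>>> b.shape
(11, 13)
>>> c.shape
(7, 7)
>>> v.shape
(11, 13, 5)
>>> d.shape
(7, 11)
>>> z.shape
(11, 11)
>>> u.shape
(7,)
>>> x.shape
(11, 5, 13, 13)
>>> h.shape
(7, 7)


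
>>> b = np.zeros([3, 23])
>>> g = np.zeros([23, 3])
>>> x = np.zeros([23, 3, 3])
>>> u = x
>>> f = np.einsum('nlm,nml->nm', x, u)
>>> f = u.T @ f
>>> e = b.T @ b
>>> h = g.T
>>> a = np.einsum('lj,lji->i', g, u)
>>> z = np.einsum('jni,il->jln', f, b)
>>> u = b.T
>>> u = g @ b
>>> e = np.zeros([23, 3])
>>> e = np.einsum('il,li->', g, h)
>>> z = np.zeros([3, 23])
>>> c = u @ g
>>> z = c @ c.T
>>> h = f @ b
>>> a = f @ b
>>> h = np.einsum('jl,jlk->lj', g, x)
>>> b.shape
(3, 23)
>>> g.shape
(23, 3)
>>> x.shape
(23, 3, 3)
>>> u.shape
(23, 23)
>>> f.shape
(3, 3, 3)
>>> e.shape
()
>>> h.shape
(3, 23)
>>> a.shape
(3, 3, 23)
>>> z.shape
(23, 23)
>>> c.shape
(23, 3)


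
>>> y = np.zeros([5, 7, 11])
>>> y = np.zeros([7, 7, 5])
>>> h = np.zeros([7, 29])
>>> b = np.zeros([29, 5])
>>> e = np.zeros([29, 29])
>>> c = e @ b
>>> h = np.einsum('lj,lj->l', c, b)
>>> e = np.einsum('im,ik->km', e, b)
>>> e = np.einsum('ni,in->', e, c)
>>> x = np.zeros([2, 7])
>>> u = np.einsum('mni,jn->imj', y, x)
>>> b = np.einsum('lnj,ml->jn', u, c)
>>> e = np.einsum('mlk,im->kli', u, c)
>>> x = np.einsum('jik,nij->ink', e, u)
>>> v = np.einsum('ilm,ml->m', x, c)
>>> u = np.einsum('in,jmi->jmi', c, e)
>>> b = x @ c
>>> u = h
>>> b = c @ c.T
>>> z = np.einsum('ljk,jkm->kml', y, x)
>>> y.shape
(7, 7, 5)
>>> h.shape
(29,)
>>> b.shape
(29, 29)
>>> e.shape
(2, 7, 29)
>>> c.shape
(29, 5)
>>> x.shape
(7, 5, 29)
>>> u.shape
(29,)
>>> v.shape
(29,)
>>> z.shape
(5, 29, 7)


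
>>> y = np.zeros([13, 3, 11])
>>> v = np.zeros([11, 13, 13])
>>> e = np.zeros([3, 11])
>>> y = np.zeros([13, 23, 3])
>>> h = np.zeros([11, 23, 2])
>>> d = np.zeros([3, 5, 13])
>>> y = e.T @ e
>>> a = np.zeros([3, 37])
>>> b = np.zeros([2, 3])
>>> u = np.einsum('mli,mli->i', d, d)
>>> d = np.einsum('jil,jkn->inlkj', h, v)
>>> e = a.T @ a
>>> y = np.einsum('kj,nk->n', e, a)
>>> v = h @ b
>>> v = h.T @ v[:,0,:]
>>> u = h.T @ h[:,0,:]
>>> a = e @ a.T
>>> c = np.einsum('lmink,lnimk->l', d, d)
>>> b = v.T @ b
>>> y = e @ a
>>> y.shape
(37, 3)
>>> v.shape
(2, 23, 3)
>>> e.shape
(37, 37)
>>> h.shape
(11, 23, 2)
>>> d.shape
(23, 13, 2, 13, 11)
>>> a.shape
(37, 3)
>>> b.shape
(3, 23, 3)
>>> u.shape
(2, 23, 2)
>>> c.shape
(23,)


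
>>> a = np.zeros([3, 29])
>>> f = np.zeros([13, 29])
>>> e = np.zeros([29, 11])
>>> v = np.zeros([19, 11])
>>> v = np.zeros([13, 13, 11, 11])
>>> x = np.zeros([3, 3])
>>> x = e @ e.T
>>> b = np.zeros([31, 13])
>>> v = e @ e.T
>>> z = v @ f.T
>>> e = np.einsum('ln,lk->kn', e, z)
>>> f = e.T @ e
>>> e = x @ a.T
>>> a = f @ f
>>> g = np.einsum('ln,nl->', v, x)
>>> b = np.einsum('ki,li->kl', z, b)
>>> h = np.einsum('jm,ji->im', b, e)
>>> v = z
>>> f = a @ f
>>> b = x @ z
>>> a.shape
(11, 11)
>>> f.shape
(11, 11)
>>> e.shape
(29, 3)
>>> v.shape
(29, 13)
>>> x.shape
(29, 29)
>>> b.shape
(29, 13)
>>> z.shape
(29, 13)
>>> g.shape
()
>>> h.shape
(3, 31)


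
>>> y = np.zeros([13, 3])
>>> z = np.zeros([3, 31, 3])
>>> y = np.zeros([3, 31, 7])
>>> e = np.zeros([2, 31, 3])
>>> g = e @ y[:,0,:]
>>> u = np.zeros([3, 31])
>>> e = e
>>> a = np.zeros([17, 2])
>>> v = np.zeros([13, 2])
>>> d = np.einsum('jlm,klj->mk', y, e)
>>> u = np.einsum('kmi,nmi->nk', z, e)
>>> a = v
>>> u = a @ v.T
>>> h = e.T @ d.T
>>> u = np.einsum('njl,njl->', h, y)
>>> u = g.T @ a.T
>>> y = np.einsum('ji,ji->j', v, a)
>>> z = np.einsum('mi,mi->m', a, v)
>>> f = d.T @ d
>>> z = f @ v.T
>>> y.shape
(13,)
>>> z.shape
(2, 13)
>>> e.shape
(2, 31, 3)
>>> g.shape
(2, 31, 7)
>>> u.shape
(7, 31, 13)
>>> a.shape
(13, 2)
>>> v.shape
(13, 2)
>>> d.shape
(7, 2)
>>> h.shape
(3, 31, 7)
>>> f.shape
(2, 2)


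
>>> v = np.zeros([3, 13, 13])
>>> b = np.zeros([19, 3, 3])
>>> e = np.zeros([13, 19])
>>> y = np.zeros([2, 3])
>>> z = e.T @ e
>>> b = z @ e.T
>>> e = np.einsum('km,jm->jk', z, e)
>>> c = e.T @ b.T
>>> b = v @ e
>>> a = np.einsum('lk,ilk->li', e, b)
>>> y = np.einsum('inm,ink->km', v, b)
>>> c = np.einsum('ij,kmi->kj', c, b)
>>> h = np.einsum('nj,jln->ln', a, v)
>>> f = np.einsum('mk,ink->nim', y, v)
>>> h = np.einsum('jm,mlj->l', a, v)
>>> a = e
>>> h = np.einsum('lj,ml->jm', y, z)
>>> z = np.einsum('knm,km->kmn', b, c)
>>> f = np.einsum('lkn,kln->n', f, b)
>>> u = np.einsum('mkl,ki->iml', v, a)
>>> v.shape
(3, 13, 13)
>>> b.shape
(3, 13, 19)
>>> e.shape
(13, 19)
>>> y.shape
(19, 13)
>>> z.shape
(3, 19, 13)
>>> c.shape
(3, 19)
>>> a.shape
(13, 19)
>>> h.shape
(13, 19)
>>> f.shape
(19,)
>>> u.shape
(19, 3, 13)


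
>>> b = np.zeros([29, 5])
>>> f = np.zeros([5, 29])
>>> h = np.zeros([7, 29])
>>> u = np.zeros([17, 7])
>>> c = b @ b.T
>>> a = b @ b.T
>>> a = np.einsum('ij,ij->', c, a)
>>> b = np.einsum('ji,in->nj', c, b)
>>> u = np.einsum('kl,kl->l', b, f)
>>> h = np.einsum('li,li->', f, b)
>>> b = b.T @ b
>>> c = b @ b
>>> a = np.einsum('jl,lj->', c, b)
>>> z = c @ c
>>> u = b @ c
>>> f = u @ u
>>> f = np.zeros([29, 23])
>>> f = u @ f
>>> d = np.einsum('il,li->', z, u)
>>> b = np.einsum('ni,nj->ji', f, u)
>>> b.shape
(29, 23)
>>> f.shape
(29, 23)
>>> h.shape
()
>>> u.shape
(29, 29)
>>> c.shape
(29, 29)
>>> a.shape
()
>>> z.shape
(29, 29)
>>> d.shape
()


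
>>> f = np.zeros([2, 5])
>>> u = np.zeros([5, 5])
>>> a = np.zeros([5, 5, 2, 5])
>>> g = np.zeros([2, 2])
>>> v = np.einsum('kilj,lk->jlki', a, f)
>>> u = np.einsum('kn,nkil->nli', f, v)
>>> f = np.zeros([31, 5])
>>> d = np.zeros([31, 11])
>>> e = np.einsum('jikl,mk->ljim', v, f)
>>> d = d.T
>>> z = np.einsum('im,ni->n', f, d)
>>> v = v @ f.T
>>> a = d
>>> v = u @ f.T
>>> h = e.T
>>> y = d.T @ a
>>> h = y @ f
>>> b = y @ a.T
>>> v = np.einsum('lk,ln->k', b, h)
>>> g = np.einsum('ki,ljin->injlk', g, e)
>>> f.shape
(31, 5)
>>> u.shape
(5, 5, 5)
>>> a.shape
(11, 31)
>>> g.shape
(2, 31, 5, 5, 2)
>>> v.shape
(11,)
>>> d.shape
(11, 31)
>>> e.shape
(5, 5, 2, 31)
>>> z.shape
(11,)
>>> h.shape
(31, 5)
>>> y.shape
(31, 31)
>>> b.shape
(31, 11)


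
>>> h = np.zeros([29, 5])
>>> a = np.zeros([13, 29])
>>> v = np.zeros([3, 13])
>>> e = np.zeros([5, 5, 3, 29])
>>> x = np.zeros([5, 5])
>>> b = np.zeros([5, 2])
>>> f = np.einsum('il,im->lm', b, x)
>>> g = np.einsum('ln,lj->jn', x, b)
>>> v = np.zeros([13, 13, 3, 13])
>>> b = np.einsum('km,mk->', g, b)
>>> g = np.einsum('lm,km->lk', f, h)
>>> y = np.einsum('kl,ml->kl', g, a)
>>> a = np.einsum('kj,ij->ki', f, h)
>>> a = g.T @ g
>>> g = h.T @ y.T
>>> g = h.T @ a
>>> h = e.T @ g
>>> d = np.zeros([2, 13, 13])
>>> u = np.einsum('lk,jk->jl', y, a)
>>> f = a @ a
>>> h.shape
(29, 3, 5, 29)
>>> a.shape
(29, 29)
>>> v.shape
(13, 13, 3, 13)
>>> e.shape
(5, 5, 3, 29)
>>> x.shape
(5, 5)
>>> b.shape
()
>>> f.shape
(29, 29)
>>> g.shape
(5, 29)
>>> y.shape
(2, 29)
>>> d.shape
(2, 13, 13)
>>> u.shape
(29, 2)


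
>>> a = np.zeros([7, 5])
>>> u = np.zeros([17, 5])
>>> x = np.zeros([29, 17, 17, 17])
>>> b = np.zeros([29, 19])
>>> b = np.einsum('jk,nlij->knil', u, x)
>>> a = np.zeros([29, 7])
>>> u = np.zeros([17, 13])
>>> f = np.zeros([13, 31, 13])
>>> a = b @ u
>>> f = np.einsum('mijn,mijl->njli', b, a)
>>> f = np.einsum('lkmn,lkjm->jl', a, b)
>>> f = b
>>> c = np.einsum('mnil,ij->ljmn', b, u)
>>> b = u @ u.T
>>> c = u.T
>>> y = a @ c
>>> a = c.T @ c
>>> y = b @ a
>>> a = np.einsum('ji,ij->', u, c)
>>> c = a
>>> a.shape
()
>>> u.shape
(17, 13)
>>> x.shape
(29, 17, 17, 17)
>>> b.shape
(17, 17)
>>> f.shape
(5, 29, 17, 17)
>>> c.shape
()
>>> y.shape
(17, 17)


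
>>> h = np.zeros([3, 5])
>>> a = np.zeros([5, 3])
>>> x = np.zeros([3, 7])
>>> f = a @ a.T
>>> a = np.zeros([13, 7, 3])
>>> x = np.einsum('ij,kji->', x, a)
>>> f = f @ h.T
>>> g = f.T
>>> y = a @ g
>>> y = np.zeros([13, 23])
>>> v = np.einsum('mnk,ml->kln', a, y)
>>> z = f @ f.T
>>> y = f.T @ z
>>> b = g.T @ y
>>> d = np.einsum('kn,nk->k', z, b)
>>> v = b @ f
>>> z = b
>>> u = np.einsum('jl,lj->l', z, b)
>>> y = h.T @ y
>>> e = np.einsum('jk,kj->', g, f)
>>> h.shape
(3, 5)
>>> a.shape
(13, 7, 3)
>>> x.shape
()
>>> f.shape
(5, 3)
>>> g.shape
(3, 5)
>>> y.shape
(5, 5)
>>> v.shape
(5, 3)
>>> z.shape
(5, 5)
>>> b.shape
(5, 5)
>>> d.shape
(5,)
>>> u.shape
(5,)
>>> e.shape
()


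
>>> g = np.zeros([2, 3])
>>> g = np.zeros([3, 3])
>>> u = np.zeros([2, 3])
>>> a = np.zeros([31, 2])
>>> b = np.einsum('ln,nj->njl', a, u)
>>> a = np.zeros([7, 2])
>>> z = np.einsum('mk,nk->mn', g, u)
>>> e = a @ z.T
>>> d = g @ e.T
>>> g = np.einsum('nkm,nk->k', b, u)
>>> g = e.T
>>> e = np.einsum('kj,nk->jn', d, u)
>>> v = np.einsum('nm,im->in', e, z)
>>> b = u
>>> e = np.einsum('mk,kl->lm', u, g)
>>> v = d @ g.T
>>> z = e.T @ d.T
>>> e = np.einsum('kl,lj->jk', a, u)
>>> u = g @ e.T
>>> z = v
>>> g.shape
(3, 7)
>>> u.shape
(3, 3)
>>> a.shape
(7, 2)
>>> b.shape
(2, 3)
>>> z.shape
(3, 3)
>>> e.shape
(3, 7)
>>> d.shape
(3, 7)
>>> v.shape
(3, 3)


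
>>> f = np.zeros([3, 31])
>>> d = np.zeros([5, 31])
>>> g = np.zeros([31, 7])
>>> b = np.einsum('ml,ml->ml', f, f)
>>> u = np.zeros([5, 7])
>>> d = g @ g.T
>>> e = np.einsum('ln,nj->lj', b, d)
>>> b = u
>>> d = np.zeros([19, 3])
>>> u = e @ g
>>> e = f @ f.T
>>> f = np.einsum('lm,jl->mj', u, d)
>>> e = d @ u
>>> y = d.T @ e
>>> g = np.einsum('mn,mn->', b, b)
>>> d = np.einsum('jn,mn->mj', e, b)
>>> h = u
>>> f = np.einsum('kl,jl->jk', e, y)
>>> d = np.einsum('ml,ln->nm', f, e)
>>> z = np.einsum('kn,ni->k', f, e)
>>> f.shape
(3, 19)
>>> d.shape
(7, 3)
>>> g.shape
()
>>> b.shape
(5, 7)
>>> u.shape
(3, 7)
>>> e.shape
(19, 7)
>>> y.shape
(3, 7)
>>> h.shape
(3, 7)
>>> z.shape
(3,)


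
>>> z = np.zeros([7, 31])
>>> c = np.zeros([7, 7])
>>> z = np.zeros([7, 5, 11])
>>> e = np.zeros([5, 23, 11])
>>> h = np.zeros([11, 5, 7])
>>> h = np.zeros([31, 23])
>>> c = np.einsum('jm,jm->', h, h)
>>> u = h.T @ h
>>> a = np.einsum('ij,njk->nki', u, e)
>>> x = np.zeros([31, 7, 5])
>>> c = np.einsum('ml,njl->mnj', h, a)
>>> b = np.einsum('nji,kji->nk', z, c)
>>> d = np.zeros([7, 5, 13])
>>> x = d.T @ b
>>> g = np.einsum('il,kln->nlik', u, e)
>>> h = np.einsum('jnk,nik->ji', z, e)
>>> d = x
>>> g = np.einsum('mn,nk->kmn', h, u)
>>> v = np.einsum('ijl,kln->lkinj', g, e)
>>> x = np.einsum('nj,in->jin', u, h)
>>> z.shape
(7, 5, 11)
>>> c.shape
(31, 5, 11)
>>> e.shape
(5, 23, 11)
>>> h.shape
(7, 23)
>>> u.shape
(23, 23)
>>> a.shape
(5, 11, 23)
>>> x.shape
(23, 7, 23)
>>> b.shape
(7, 31)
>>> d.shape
(13, 5, 31)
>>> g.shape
(23, 7, 23)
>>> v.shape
(23, 5, 23, 11, 7)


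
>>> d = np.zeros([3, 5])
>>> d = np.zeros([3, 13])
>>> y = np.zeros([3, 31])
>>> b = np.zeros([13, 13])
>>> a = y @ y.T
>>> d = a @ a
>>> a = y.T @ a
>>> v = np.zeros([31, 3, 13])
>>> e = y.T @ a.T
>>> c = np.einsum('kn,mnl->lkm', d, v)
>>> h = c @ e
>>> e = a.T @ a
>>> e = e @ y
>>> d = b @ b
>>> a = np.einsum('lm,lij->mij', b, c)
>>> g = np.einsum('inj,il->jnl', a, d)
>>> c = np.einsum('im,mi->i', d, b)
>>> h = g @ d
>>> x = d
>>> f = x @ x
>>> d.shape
(13, 13)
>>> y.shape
(3, 31)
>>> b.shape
(13, 13)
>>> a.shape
(13, 3, 31)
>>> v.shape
(31, 3, 13)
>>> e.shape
(3, 31)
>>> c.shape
(13,)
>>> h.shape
(31, 3, 13)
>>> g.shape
(31, 3, 13)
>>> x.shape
(13, 13)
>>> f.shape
(13, 13)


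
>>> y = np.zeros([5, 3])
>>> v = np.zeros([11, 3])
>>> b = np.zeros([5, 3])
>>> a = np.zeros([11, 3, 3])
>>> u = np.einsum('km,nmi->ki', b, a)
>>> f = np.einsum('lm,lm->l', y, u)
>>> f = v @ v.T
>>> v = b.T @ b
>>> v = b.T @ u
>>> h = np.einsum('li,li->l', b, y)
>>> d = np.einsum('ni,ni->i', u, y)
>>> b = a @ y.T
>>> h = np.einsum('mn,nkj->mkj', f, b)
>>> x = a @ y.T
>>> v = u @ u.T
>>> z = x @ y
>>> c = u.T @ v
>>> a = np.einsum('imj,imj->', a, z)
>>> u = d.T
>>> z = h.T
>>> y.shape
(5, 3)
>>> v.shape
(5, 5)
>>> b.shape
(11, 3, 5)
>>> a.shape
()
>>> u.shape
(3,)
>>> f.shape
(11, 11)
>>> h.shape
(11, 3, 5)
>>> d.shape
(3,)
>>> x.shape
(11, 3, 5)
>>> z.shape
(5, 3, 11)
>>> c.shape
(3, 5)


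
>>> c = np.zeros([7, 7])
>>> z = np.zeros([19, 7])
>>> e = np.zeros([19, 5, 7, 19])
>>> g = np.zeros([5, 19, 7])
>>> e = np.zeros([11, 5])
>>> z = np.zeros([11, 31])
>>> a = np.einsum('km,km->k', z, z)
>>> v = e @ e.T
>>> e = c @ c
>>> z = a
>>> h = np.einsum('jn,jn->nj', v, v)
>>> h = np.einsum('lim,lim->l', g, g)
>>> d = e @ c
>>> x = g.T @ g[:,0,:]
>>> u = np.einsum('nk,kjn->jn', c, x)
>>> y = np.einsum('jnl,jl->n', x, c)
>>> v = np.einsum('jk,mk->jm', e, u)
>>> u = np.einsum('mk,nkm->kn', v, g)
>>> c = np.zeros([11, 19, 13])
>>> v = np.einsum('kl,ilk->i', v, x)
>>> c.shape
(11, 19, 13)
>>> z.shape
(11,)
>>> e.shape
(7, 7)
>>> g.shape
(5, 19, 7)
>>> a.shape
(11,)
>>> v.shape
(7,)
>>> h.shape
(5,)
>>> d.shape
(7, 7)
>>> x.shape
(7, 19, 7)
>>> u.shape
(19, 5)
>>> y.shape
(19,)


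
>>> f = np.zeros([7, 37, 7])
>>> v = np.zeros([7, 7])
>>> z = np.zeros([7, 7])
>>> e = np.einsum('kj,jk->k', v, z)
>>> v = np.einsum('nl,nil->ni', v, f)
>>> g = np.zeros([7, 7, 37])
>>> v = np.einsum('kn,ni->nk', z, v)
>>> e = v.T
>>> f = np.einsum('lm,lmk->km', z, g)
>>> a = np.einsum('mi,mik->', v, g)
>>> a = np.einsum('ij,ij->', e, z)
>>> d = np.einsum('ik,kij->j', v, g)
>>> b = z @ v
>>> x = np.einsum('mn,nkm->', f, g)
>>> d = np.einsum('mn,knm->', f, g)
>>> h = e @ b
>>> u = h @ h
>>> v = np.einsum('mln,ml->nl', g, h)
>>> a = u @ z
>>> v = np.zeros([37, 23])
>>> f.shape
(37, 7)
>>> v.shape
(37, 23)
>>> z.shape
(7, 7)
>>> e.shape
(7, 7)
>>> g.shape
(7, 7, 37)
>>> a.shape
(7, 7)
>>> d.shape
()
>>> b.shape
(7, 7)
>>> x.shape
()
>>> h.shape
(7, 7)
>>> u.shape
(7, 7)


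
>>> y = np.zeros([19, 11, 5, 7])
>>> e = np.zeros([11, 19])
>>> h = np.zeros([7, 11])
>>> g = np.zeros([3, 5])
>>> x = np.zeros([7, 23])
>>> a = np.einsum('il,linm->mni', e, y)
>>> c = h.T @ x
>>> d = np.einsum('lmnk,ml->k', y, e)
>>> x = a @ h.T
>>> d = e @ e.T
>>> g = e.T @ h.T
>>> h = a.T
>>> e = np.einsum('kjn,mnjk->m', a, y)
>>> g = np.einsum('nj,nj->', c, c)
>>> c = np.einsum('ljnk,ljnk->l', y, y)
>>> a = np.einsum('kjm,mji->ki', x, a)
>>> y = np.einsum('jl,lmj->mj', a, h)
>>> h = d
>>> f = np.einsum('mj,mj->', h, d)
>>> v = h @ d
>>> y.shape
(5, 7)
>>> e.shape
(19,)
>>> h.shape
(11, 11)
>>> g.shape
()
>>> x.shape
(7, 5, 7)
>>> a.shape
(7, 11)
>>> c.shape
(19,)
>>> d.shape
(11, 11)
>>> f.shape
()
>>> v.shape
(11, 11)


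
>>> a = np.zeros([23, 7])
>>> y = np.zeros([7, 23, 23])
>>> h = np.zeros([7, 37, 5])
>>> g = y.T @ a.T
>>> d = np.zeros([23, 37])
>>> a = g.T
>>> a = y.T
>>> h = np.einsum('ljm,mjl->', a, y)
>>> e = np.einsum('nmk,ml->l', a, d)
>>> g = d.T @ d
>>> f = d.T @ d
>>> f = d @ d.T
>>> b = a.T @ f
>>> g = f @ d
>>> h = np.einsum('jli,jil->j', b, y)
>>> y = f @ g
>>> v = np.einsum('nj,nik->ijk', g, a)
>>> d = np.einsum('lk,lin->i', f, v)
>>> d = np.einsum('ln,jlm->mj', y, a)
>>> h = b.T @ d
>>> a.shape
(23, 23, 7)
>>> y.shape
(23, 37)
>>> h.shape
(23, 23, 23)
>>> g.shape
(23, 37)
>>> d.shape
(7, 23)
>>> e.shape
(37,)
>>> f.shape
(23, 23)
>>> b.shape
(7, 23, 23)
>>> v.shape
(23, 37, 7)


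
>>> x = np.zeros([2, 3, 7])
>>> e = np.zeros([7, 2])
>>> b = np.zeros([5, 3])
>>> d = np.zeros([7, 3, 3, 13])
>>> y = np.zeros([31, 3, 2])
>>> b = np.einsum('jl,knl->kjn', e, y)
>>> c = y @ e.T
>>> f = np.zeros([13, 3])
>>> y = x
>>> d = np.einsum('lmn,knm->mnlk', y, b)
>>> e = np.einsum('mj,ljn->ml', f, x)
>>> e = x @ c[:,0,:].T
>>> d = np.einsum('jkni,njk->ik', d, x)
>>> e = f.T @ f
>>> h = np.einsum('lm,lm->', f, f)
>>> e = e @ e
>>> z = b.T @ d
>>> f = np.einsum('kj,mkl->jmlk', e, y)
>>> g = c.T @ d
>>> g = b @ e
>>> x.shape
(2, 3, 7)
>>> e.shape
(3, 3)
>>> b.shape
(31, 7, 3)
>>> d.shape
(31, 7)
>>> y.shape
(2, 3, 7)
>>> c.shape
(31, 3, 7)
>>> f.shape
(3, 2, 7, 3)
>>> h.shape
()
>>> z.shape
(3, 7, 7)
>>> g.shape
(31, 7, 3)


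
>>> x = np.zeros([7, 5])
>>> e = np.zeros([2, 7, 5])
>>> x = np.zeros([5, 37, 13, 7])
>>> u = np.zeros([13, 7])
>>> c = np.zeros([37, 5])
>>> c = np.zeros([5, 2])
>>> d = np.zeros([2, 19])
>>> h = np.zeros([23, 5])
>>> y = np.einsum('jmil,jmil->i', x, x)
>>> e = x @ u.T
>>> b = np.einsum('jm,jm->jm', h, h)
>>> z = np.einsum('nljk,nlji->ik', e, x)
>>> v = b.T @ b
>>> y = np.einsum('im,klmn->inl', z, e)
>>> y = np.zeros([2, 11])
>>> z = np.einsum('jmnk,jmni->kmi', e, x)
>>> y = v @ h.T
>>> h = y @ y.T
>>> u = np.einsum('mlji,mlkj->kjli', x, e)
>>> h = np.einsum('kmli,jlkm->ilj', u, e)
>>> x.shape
(5, 37, 13, 7)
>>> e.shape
(5, 37, 13, 13)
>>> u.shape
(13, 13, 37, 7)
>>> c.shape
(5, 2)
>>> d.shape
(2, 19)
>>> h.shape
(7, 37, 5)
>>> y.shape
(5, 23)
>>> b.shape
(23, 5)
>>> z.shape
(13, 37, 7)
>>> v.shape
(5, 5)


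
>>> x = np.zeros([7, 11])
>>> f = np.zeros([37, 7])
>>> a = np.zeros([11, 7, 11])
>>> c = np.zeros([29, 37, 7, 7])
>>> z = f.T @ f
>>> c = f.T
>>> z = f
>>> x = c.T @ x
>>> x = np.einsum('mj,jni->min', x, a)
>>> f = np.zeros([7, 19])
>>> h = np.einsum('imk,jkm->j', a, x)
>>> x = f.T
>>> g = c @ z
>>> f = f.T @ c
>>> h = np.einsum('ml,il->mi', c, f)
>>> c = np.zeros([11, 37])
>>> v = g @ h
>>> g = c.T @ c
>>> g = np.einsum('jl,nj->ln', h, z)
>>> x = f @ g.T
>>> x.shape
(19, 19)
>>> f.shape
(19, 37)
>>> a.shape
(11, 7, 11)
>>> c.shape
(11, 37)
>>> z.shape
(37, 7)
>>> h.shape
(7, 19)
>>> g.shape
(19, 37)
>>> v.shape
(7, 19)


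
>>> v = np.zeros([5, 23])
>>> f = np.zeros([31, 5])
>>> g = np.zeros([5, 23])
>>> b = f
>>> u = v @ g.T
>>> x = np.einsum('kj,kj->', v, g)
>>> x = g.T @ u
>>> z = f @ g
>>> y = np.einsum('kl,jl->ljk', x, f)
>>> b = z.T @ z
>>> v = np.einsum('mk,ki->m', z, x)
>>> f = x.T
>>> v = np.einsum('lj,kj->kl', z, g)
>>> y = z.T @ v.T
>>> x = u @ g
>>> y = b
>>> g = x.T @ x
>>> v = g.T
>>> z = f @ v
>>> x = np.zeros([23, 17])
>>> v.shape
(23, 23)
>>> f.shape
(5, 23)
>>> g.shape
(23, 23)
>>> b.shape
(23, 23)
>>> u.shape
(5, 5)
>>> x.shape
(23, 17)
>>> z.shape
(5, 23)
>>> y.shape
(23, 23)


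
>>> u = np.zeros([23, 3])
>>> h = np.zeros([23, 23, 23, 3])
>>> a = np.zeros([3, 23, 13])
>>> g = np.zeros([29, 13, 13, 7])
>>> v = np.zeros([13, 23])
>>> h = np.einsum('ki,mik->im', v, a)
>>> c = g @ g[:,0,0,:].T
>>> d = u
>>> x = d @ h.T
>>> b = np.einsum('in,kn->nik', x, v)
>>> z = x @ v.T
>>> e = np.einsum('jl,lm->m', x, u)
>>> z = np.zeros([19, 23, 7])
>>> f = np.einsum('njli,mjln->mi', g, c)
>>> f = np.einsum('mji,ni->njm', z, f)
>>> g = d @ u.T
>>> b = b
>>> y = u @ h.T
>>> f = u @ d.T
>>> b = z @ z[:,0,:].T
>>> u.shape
(23, 3)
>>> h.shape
(23, 3)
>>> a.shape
(3, 23, 13)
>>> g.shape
(23, 23)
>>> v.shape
(13, 23)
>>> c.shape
(29, 13, 13, 29)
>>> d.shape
(23, 3)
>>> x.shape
(23, 23)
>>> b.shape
(19, 23, 19)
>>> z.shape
(19, 23, 7)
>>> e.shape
(3,)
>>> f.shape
(23, 23)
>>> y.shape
(23, 23)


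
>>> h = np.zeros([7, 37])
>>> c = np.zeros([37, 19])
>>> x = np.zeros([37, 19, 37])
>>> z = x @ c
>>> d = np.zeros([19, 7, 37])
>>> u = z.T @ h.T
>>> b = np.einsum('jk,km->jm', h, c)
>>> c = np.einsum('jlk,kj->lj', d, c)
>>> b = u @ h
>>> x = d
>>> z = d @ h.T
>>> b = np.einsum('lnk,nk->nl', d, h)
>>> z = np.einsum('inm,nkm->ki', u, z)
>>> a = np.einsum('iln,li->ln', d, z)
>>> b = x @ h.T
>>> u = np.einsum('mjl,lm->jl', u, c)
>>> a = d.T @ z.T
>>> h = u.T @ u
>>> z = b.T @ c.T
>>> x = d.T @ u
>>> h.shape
(7, 7)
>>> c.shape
(7, 19)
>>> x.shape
(37, 7, 7)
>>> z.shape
(7, 7, 7)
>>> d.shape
(19, 7, 37)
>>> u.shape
(19, 7)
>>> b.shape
(19, 7, 7)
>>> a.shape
(37, 7, 7)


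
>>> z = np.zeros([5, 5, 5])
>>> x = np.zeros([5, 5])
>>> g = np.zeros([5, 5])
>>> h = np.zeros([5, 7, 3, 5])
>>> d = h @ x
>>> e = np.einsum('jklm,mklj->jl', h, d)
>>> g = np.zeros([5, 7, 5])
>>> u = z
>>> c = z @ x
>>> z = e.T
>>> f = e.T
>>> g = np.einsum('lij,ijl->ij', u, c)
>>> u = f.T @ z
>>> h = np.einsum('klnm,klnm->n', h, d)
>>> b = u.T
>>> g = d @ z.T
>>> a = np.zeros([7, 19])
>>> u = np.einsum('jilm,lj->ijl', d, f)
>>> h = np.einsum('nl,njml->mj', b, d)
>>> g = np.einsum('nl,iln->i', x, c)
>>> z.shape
(3, 5)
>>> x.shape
(5, 5)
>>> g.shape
(5,)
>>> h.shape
(3, 7)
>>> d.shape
(5, 7, 3, 5)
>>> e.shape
(5, 3)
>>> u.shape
(7, 5, 3)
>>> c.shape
(5, 5, 5)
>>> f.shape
(3, 5)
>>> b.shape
(5, 5)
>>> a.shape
(7, 19)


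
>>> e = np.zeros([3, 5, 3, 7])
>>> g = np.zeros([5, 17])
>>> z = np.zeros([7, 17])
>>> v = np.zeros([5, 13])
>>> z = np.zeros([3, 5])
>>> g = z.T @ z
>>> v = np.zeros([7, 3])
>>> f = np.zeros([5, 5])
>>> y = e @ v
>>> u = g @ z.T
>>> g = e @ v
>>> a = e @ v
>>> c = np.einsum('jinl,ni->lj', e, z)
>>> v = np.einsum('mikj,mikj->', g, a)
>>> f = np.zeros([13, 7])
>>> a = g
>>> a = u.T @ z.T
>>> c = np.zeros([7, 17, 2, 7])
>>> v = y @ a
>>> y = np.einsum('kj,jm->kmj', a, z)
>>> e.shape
(3, 5, 3, 7)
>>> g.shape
(3, 5, 3, 3)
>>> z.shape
(3, 5)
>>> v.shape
(3, 5, 3, 3)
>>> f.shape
(13, 7)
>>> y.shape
(3, 5, 3)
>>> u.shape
(5, 3)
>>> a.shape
(3, 3)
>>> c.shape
(7, 17, 2, 7)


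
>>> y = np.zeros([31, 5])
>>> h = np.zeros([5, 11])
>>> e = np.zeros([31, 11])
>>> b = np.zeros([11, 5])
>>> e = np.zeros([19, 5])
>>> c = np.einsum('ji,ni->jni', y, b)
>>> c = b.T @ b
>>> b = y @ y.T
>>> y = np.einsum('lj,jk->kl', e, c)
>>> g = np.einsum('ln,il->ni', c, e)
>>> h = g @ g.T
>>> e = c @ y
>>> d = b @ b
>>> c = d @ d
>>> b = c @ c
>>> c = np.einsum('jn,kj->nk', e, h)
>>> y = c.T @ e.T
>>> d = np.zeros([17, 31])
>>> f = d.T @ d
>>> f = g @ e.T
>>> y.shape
(5, 5)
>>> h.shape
(5, 5)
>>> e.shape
(5, 19)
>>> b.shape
(31, 31)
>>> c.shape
(19, 5)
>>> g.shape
(5, 19)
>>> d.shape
(17, 31)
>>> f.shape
(5, 5)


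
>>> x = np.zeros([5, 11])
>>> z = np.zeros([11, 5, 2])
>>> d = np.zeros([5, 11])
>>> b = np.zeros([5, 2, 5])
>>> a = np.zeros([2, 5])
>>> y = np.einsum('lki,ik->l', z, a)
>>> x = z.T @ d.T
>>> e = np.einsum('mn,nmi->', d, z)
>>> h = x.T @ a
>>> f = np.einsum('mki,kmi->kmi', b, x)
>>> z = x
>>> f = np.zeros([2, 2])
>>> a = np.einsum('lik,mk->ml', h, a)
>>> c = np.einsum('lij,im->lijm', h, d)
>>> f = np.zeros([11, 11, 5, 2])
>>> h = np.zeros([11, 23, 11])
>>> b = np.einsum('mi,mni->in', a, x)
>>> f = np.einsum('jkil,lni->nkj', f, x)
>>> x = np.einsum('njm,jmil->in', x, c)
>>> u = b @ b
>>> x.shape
(5, 2)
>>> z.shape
(2, 5, 5)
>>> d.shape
(5, 11)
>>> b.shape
(5, 5)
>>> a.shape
(2, 5)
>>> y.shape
(11,)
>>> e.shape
()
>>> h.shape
(11, 23, 11)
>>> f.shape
(5, 11, 11)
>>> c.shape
(5, 5, 5, 11)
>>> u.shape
(5, 5)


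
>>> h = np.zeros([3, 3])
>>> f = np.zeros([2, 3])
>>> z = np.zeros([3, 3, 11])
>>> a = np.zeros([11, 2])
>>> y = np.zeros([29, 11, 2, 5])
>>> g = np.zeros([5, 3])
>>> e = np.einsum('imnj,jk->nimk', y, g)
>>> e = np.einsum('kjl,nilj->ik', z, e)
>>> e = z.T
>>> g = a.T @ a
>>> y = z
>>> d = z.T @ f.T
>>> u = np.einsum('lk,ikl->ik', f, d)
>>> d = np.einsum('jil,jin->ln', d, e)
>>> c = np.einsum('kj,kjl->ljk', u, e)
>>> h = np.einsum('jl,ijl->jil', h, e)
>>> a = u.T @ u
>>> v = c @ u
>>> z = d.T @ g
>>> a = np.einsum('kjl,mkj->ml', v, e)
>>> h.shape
(3, 11, 3)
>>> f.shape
(2, 3)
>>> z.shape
(3, 2)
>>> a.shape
(11, 3)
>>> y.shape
(3, 3, 11)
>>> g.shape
(2, 2)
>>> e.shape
(11, 3, 3)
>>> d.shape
(2, 3)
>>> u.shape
(11, 3)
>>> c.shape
(3, 3, 11)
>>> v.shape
(3, 3, 3)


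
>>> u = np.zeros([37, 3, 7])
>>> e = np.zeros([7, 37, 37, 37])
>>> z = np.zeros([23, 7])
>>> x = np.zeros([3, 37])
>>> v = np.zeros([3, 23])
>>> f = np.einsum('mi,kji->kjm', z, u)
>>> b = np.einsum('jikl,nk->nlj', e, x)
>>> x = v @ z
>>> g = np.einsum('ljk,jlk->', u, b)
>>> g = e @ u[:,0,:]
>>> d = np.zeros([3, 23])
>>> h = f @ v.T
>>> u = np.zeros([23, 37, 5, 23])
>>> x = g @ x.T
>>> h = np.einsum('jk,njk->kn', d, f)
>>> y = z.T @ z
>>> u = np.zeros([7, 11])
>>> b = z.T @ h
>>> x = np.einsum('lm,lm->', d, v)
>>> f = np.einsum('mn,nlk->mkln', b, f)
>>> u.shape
(7, 11)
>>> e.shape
(7, 37, 37, 37)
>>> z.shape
(23, 7)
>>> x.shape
()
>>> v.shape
(3, 23)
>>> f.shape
(7, 23, 3, 37)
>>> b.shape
(7, 37)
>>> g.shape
(7, 37, 37, 7)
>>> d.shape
(3, 23)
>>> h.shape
(23, 37)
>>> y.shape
(7, 7)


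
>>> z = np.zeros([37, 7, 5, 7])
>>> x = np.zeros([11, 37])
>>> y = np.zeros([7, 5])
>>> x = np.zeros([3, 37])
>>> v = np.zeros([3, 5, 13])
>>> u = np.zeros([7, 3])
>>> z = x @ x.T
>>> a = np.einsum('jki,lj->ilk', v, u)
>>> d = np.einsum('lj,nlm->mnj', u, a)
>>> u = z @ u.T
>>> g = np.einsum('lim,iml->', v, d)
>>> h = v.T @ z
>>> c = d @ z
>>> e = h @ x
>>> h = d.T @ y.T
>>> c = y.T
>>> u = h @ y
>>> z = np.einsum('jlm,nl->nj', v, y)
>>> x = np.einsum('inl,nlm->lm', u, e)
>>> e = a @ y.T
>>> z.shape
(7, 3)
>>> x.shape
(5, 37)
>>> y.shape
(7, 5)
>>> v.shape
(3, 5, 13)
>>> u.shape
(3, 13, 5)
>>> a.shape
(13, 7, 5)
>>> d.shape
(5, 13, 3)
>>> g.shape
()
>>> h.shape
(3, 13, 7)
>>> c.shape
(5, 7)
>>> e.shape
(13, 7, 7)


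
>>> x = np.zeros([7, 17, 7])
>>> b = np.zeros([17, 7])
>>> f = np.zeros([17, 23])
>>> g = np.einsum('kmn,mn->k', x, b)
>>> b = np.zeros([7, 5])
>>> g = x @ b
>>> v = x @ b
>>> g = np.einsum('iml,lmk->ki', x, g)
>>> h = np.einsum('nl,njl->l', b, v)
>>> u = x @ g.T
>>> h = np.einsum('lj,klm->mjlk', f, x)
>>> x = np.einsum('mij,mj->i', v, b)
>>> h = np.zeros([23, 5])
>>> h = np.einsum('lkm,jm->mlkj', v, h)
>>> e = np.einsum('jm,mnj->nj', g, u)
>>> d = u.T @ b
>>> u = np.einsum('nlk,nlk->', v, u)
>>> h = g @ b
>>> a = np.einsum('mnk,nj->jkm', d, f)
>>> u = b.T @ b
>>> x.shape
(17,)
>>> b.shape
(7, 5)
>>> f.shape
(17, 23)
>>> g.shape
(5, 7)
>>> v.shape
(7, 17, 5)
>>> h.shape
(5, 5)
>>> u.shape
(5, 5)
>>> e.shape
(17, 5)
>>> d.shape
(5, 17, 5)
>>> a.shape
(23, 5, 5)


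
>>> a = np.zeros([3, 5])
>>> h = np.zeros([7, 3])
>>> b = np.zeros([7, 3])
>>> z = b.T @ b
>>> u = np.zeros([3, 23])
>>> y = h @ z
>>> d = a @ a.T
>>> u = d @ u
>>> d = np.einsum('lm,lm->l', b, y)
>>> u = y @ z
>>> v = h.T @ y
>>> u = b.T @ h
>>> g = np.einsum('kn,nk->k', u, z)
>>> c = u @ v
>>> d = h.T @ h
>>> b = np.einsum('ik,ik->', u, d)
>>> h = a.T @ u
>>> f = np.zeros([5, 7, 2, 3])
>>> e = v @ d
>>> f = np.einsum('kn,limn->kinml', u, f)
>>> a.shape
(3, 5)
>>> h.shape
(5, 3)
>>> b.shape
()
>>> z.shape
(3, 3)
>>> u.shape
(3, 3)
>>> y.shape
(7, 3)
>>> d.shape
(3, 3)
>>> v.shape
(3, 3)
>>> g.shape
(3,)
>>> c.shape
(3, 3)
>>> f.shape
(3, 7, 3, 2, 5)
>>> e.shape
(3, 3)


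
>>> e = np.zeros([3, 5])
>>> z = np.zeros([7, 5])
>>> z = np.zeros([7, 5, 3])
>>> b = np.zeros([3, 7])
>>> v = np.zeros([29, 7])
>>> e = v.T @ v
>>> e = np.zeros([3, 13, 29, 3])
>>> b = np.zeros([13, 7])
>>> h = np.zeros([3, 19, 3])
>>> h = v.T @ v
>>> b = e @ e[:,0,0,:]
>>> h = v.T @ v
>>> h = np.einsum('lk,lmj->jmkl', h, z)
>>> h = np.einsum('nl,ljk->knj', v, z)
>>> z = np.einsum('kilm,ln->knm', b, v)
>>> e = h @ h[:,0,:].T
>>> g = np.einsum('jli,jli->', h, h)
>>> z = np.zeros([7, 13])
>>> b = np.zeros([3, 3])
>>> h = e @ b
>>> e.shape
(3, 29, 3)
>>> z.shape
(7, 13)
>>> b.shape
(3, 3)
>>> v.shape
(29, 7)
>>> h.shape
(3, 29, 3)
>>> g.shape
()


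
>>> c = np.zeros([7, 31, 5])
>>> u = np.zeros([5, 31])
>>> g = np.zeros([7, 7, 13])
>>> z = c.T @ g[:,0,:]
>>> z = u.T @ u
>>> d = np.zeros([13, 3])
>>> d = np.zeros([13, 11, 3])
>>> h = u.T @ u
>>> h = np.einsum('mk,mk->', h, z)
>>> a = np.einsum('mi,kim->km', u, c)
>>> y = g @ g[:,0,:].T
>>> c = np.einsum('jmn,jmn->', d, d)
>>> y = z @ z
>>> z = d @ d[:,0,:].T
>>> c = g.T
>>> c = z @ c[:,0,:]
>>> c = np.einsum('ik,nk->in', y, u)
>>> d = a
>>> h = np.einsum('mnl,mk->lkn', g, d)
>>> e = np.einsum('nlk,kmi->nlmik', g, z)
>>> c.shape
(31, 5)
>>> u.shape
(5, 31)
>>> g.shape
(7, 7, 13)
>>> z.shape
(13, 11, 13)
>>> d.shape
(7, 5)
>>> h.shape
(13, 5, 7)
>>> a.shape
(7, 5)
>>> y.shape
(31, 31)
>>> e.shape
(7, 7, 11, 13, 13)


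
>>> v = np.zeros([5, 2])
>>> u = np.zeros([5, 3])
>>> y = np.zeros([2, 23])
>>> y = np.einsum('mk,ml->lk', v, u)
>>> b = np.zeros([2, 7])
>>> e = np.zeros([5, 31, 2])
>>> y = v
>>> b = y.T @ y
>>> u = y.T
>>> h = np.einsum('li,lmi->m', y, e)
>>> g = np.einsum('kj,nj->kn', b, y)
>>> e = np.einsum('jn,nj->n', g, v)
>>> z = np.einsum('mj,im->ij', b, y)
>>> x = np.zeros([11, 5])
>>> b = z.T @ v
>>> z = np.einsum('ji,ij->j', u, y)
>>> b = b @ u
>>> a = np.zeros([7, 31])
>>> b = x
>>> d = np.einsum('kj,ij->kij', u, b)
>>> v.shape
(5, 2)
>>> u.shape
(2, 5)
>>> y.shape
(5, 2)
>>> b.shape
(11, 5)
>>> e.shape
(5,)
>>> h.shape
(31,)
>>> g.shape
(2, 5)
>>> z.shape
(2,)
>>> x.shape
(11, 5)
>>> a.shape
(7, 31)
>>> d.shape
(2, 11, 5)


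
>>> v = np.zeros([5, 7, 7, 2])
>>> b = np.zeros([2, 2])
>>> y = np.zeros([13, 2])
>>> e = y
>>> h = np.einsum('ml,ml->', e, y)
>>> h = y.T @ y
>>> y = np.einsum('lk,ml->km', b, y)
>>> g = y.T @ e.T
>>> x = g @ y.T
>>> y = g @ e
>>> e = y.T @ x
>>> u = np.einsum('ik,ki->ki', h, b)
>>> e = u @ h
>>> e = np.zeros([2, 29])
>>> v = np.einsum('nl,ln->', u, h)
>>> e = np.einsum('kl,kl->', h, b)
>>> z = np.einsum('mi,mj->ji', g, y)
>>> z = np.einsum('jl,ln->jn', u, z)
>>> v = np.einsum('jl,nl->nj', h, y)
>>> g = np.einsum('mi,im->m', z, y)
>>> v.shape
(13, 2)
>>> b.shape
(2, 2)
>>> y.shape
(13, 2)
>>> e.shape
()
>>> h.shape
(2, 2)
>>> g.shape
(2,)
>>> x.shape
(13, 2)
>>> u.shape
(2, 2)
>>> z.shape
(2, 13)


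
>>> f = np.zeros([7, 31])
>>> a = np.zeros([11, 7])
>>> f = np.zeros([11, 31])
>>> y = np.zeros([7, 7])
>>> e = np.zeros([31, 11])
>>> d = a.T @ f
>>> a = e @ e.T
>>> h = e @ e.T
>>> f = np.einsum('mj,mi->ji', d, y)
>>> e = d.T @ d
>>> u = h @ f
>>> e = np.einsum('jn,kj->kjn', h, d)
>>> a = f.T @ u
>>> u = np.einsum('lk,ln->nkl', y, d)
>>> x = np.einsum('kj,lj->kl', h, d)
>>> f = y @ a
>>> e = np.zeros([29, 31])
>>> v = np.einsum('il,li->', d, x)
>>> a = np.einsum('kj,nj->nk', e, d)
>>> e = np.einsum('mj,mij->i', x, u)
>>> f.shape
(7, 7)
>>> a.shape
(7, 29)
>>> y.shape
(7, 7)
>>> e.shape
(7,)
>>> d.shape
(7, 31)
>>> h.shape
(31, 31)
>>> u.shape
(31, 7, 7)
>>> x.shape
(31, 7)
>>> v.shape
()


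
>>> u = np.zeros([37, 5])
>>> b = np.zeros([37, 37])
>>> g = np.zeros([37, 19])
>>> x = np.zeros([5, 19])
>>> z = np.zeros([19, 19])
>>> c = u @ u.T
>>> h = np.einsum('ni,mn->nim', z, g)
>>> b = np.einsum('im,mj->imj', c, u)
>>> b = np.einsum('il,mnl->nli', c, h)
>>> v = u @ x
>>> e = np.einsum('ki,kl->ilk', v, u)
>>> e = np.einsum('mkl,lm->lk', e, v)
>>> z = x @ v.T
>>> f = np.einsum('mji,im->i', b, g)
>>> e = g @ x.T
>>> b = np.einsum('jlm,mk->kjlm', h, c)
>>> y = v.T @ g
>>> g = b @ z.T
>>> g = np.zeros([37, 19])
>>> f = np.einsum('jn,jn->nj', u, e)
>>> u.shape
(37, 5)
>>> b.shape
(37, 19, 19, 37)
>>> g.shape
(37, 19)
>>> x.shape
(5, 19)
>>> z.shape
(5, 37)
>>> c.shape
(37, 37)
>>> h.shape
(19, 19, 37)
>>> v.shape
(37, 19)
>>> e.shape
(37, 5)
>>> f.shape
(5, 37)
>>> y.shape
(19, 19)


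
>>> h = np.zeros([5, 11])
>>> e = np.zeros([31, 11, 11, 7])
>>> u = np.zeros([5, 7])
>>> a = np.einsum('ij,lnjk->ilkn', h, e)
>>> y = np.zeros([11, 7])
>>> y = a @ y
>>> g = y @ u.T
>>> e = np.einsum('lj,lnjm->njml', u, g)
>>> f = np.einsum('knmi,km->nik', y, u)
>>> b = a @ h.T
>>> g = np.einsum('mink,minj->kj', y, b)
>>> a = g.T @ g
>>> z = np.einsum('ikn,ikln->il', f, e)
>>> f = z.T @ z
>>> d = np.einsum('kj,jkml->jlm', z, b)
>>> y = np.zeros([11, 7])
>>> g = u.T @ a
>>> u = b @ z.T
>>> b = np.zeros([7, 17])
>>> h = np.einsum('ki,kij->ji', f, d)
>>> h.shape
(7, 5)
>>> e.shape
(31, 7, 5, 5)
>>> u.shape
(5, 31, 7, 31)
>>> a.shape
(5, 5)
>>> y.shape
(11, 7)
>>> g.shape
(7, 5)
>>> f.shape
(5, 5)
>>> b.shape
(7, 17)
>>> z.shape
(31, 5)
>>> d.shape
(5, 5, 7)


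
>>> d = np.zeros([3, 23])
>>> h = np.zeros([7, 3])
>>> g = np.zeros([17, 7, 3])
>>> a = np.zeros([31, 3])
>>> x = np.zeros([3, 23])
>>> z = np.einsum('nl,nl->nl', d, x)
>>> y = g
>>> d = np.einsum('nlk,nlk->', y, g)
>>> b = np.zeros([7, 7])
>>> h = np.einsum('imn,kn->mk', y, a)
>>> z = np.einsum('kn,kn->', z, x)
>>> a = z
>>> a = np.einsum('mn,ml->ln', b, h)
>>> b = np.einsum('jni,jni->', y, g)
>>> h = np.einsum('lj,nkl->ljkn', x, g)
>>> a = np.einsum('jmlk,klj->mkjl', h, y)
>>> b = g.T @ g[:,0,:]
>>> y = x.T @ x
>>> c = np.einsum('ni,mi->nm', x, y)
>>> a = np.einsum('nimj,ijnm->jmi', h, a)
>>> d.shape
()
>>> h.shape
(3, 23, 7, 17)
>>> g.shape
(17, 7, 3)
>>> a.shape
(17, 7, 23)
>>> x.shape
(3, 23)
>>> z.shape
()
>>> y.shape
(23, 23)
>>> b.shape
(3, 7, 3)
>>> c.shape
(3, 23)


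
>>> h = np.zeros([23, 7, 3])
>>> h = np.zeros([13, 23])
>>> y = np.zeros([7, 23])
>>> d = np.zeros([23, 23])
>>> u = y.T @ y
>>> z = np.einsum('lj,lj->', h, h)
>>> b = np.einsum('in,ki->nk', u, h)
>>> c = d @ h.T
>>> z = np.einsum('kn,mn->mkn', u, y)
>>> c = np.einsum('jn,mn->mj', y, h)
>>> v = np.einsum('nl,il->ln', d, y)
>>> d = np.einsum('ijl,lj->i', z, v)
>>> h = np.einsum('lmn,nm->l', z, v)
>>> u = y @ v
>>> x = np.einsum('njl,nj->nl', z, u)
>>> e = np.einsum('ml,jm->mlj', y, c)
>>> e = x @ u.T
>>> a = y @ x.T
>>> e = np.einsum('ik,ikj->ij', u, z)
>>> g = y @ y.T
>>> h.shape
(7,)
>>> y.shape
(7, 23)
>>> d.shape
(7,)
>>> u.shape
(7, 23)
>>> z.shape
(7, 23, 23)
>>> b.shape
(23, 13)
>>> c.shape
(13, 7)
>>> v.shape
(23, 23)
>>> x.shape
(7, 23)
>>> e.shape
(7, 23)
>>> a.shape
(7, 7)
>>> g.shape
(7, 7)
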